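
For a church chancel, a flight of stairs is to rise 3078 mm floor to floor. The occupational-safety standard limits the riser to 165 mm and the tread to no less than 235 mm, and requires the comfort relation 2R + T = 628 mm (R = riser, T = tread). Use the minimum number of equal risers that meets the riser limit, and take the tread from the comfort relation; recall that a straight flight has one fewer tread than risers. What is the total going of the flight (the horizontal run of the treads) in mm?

5472 mm

⌈3078/165⌉ = 19 risers.
Riser R = 3078 / 19 = 162 mm, within the 165 mm limit.
Tread T = 628 − 2 × 162 = 304 mm (≥ 235 mm).
Going = (19 − 1) × 304 = 5472 mm.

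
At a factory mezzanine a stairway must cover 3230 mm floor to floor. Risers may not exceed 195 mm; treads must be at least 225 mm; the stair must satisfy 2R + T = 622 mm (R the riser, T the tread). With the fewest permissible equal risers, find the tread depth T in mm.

3230 / 195 = 16.56, so 17 risers are needed.
Each riser is 3230/17 = 190 mm (≤ 195 mm).
T = 622 − 2·190 = 242 mm, which satisfies the 225 mm minimum.

242 mm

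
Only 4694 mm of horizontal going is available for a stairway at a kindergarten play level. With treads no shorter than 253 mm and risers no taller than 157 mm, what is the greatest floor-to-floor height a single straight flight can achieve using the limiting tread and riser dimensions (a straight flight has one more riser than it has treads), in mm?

4694 / 253 = 18.55, so 18 treads fit.
Risers = treads + 1 = 19.
Maximum height = 19 × 157 = 2983 mm.

2983 mm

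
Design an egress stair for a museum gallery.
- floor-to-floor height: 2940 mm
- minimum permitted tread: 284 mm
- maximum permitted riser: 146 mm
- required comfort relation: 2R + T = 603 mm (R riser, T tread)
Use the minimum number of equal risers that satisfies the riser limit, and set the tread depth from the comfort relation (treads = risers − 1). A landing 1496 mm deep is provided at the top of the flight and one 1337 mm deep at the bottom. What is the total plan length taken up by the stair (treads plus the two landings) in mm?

⌈2940/146⌉ = 21 risers.
R = 2940 ÷ 21 = 140 mm.
From 2R + T = 603: T = 603 − 280 = 323 mm.
Treads = 21 − 1 = 20; going = 20 × 323 = 6460 mm.
Enclosure = 6460 + 1496 + 1337 = 9293 mm.

9293 mm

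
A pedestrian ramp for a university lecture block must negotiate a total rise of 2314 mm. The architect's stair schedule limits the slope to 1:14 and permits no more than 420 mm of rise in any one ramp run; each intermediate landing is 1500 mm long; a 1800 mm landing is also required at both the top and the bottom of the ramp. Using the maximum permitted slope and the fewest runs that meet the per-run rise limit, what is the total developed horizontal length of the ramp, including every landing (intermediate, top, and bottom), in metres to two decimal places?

2314 / 420 = 5.51, so 6 ramp runs are needed. That means 5 intermediate landings.
Horizontal run for 2314 mm of rise at 1:14 is 2314 × 14 = 32396 mm.
Intermediate landings: 5 × 1500 = 7500 mm.
Top and bottom landings: 2 × 1800 = 3600 mm.
Total = 32396 + 7500 + 3600 = 43496 mm.
= 43.50 m.

43.50 m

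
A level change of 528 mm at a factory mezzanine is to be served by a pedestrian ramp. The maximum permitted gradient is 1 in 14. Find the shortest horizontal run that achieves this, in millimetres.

At 1:14 the run is 14 × 528 = 7392 mm.

7392 mm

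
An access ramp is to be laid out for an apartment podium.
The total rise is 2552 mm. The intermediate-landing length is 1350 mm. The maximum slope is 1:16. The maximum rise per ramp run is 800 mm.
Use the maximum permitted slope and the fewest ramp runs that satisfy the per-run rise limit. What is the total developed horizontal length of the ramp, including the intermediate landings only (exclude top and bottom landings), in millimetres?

44882 mm

At most 800 each: 2552/800 = 3.19, giving 4 ramp runs. That means 3 intermediate landings.
Horizontal run for 2552 mm of rise at 1:16 is 2552 × 16 = 40832 mm.
3 intermediate landings contribute 3 × 1350 = 4050 mm.
Total developed length = 40832 + 4050 = 44882 mm.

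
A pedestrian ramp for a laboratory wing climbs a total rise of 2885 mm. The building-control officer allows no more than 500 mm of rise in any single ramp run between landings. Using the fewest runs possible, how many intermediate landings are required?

2885 / 500 = 5.770 → round up to 6 ramp runs.
6 runs are separated by 5 intermediate landings.

5 intermediate landings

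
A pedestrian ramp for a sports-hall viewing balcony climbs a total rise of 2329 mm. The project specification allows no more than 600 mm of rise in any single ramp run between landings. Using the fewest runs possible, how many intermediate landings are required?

3 intermediate landings

⌈2329/600⌉ = 4 ramp runs.
4 runs are separated by 3 intermediate landings.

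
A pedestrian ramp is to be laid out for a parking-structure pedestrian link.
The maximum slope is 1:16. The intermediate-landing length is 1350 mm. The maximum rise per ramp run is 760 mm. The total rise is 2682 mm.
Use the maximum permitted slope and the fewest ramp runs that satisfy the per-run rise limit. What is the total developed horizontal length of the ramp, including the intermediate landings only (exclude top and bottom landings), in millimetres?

2682 / 760 = 3.53, so 4 ramp runs are needed. That means 3 intermediate landings.
Horizontal run for 2682 mm of rise at 1:16 is 2682 × 16 = 42912 mm.
3 intermediate landings contribute 3 × 1350 = 4050 mm.
Total developed length = 42912 + 4050 = 46962 mm.

46962 mm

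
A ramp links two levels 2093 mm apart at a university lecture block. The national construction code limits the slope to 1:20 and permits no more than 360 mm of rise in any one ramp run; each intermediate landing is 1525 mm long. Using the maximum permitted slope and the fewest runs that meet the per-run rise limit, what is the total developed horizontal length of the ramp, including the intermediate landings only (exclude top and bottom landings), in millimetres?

⌈2093/360⌉ = 6 ramp runs. That means 5 intermediate landings.
Ramp run (horizontal) at 1:20: 2093 × 20 = 41860 mm.
5 intermediate landings contribute 5 × 1525 = 7625 mm.
Developed length = 41860 + 7625 = 49485 mm.

49485 mm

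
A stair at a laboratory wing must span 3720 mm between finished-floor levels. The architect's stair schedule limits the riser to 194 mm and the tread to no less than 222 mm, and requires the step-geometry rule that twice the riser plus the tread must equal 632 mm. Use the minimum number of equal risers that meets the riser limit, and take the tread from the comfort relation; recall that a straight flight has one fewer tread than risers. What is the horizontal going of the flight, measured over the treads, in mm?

At most 194 each: 3720/194 = 19.18, giving 20 risers.
Each riser is 3720/20 = 186 mm (≤ 194 mm).
T = 632 − 2·186 = 260 mm, which satisfies the 222 mm minimum.
Treads = 20 − 1 = 19; going = 19 × 260 = 4940 mm.

4940 mm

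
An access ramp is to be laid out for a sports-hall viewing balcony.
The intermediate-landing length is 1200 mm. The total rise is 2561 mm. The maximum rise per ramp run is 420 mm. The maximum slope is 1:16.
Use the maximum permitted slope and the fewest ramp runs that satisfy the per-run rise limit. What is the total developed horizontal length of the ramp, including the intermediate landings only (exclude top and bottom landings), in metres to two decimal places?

48.18 m

2561 / 420 = 6.10, so 7 ramp runs are needed. That means 6 intermediate landings.
Horizontal run for 2561 mm of rise at 1:16 is 2561 × 16 = 40976 mm.
Intermediate landings: 6 × 1200 = 7200 mm.
Total developed length = 40976 + 7200 = 48176 mm.
= 48.18 m.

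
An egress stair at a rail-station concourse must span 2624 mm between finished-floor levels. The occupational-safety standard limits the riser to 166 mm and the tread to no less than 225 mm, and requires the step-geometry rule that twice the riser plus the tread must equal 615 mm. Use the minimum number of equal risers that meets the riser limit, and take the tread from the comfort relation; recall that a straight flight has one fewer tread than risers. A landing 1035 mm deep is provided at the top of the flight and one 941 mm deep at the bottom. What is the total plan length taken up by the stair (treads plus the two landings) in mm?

⌈2624/166⌉ = 16 risers.
Riser R = 2624 / 16 = 164 mm, within the 166 mm limit.
T = 615 − 2·164 = 287 mm, which satisfies the 225 mm minimum.
16 risers give 15 treads; going = 15 × 287 = 4305 mm.
Add landings: 4305 + 1035 + 941 = 6281 mm.

6281 mm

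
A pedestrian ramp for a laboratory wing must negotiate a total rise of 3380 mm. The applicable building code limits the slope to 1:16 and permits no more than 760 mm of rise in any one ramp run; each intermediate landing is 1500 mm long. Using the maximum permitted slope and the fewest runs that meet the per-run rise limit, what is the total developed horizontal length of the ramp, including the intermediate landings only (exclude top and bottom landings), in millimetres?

3380 / 760 = 4.45, so 5 ramp runs are needed. That means 4 intermediate landings.
Horizontal run for 3380 mm of rise at 1:16 is 3380 × 16 = 54080 mm.
Intermediate landings: 4 × 1500 = 6000 mm.
Developed length = 54080 + 6000 = 60080 mm.

60080 mm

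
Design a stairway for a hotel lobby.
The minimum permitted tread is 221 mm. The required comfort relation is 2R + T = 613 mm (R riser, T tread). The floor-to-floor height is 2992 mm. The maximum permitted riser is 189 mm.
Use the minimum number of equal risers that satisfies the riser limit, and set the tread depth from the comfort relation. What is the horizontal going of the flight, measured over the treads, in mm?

3585 mm

2992 / 189 = 15.831 → round up to 16 risers.
Riser R = 2992 / 16 = 187 mm, within the 189 mm limit.
T = 613 − 2·187 = 239 mm, which satisfies the 221 mm minimum.
16 risers give 15 treads; going = 15 × 239 = 3585 mm.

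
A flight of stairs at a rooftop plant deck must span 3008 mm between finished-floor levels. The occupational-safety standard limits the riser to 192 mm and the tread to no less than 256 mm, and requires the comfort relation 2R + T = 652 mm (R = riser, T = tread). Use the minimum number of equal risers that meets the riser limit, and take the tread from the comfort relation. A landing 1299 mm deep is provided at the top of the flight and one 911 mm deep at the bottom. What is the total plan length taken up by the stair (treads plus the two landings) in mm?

3008 / 192 = 15.67, so 16 risers are needed.
Each riser is 3008/16 = 188 mm (≤ 192 mm).
Tread T = 652 − 2 × 188 = 276 mm (≥ 256 mm).
Treads = 16 − 1 = 15; going = 15 × 276 = 4140 mm.
Add landings: 4140 + 1299 + 911 = 6350 mm.

6350 mm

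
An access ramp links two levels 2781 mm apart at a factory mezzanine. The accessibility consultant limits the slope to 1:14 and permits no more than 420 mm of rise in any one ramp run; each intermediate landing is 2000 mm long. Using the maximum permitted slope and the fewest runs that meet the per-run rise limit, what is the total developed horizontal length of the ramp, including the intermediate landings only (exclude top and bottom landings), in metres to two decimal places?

50.93 m

⌈2781/420⌉ = 7 ramp runs. That means 6 intermediate landings.
Horizontal run for 2781 mm of rise at 1:14 is 2781 × 14 = 38934 mm.
Intermediate landings: 6 × 2000 = 12000 mm.
Total developed length = 38934 + 12000 = 50934 mm.
= 50.93 m.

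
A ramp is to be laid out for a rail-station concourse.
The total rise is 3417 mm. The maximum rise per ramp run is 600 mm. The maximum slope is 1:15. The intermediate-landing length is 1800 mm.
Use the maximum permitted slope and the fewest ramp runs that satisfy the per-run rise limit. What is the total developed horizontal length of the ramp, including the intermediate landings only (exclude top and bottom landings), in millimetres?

60255 mm

3417 / 600 = 5.70, so 6 ramp runs are needed. That means 5 intermediate landings.
Ramp run (horizontal) at 1:15: 3417 × 15 = 51255 mm.
Intermediate landings: 5 × 1800 = 9000 mm.
Total developed length = 51255 + 9000 = 60255 mm.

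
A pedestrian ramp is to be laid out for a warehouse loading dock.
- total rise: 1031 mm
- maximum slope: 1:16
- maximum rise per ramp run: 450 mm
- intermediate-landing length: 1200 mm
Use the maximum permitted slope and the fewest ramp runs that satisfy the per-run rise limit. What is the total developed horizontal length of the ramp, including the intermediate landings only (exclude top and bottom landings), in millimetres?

1031 / 450 = 2.291 → round up to 3 ramp runs. That means 2 intermediate landings.
Ramp run (horizontal) at 1:16: 1031 × 16 = 16496 mm.
Intermediate landings: 2 × 1200 = 2400 mm.
Total developed length = 16496 + 2400 = 18896 mm.

18896 mm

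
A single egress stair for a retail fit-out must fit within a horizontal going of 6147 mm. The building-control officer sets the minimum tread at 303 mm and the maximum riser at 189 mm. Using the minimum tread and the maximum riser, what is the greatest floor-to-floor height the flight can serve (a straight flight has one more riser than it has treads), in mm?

Treads that fit: ⌊6147 / 303⌋ = 20.
Risers = treads + 1 = 21.
Maximum height = 21 × 189 = 3969 mm.

3969 mm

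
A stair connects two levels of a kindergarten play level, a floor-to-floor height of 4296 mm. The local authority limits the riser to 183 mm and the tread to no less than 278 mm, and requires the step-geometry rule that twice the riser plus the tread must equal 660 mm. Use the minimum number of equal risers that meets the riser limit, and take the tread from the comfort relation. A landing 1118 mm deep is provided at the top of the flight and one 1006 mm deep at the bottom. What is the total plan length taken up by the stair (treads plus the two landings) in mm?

At most 183 each: 4296/183 = 23.48, giving 24 risers.
Each riser is 4296/24 = 179 mm (≤ 183 mm).
T = 660 − 2·179 = 302 mm, which satisfies the 278 mm minimum.
24 risers give 23 treads; going = 23 × 302 = 6946 mm.
Add landings: 6946 + 1118 + 1006 = 9070 mm.

9070 mm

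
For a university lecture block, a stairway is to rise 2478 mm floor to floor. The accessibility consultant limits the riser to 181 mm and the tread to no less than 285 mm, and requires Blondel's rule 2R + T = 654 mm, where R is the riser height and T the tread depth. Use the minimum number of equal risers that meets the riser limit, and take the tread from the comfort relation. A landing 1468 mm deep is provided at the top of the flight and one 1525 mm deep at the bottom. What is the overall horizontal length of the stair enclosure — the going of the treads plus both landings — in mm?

6893 mm

2478 / 181 = 13.69, so 14 risers are needed.
Each riser is 2478/14 = 177 mm (≤ 181 mm).
T = 654 − 2·177 = 300 mm, which satisfies the 285 mm minimum.
14 risers give 13 treads; going = 13 × 300 = 3900 mm.
Enclosure = 3900 + 1468 + 1525 = 6893 mm.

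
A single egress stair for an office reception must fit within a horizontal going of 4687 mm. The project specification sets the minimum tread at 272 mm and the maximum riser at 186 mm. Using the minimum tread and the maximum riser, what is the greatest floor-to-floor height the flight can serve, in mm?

3348 mm

4687 / 272 = 17.23, so 17 treads fit.
Risers = treads + 1 = 18.
Maximum height = 18 × 186 = 3348 mm.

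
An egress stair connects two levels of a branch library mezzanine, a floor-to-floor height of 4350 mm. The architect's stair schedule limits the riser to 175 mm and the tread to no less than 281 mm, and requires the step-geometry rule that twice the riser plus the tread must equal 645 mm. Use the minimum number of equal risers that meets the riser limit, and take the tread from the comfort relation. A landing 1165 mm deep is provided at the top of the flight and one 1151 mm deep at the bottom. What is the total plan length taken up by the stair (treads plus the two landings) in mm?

At most 175 each: 4350/175 = 24.86, giving 25 risers.
Each riser is 4350/25 = 174 mm (≤ 175 mm).
Tread T = 645 − 2 × 174 = 297 mm (≥ 281 mm).
Going = (25 − 1) × 297 = 7128 mm.
Add landings: 7128 + 1165 + 1151 = 9444 mm.

9444 mm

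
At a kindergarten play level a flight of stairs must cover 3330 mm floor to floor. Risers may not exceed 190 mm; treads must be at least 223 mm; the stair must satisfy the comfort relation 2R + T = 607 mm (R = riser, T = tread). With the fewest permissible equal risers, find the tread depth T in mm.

3330 / 190 = 17.53, so 18 risers are needed.
Riser R = 3330 / 18 = 185 mm, within the 190 mm limit.
T = 607 − 2·185 = 237 mm, which satisfies the 223 mm minimum.

237 mm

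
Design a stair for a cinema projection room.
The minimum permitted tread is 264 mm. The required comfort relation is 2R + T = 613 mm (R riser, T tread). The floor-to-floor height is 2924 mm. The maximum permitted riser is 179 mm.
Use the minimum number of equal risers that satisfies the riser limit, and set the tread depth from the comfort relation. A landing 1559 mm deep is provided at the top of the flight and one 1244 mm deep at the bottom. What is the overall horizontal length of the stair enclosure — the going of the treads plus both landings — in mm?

⌈2924/179⌉ = 17 risers.
R = 2924 ÷ 17 = 172 mm.
T = 613 − 2·172 = 269 mm, which satisfies the 264 mm minimum.
Treads = 17 − 1 = 16; going = 16 × 269 = 4304 mm.
Enclosure = 4304 + 1559 + 1244 = 7107 mm.

7107 mm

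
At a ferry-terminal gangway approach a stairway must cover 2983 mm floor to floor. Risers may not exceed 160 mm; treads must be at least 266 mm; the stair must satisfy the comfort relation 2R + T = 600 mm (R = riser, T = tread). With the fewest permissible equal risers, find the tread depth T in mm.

2983 / 160 = 18.644 → round up to 19 risers.
Riser R = 2983 / 19 = 157 mm, within the 160 mm limit.
Tread T = 600 − 2 × 157 = 286 mm (≥ 266 mm).

286 mm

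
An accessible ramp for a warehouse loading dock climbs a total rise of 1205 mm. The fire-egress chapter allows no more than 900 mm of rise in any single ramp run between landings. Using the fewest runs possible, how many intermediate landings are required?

1205 / 900 = 1.34, so 2 ramp runs are needed.
2 runs are separated by 1 intermediate landings.

1 intermediate landings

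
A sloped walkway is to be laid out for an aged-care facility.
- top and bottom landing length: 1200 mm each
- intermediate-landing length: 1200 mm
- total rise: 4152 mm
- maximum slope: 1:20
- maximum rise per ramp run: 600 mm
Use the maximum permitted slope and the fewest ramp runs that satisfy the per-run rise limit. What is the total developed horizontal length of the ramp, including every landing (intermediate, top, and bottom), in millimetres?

92640 mm

At most 600 each: 4152/600 = 6.92, giving 7 ramp runs. That means 6 intermediate landings.
Ramp run (horizontal) at 1:20: 4152 × 20 = 83040 mm.
Intermediate landings: 6 × 1200 = 7200 mm.
Top and bottom landings: 2 × 1200 = 2400 mm.
Total = 83040 + 7200 + 2400 = 92640 mm.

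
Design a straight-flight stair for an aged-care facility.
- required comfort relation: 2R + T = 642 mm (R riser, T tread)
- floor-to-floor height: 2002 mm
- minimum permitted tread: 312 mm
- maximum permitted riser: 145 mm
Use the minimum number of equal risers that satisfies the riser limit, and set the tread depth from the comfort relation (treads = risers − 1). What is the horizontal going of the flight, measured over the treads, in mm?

2002 / 145 = 13.807 → round up to 14 risers.
R = 2002 ÷ 14 = 143 mm.
Tread T = 642 − 2 × 143 = 356 mm (≥ 312 mm).
Treads = 14 − 1 = 13; going = 13 × 356 = 4628 mm.

4628 mm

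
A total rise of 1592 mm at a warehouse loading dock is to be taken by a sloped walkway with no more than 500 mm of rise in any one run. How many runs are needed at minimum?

4 runs

At most 500 each: 1592/500 = 3.18, giving 4 ramp runs.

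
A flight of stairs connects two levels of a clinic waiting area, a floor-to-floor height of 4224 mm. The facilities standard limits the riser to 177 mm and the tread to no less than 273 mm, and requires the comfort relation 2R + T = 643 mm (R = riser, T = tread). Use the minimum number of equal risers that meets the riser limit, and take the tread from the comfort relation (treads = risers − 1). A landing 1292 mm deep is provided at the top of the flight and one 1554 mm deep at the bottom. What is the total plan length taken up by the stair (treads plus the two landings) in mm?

9539 mm

4224 / 177 = 23.86, so 24 risers are needed.
Each riser is 4224/24 = 176 mm (≤ 177 mm).
T = 643 − 2·176 = 291 mm, which satisfies the 273 mm minimum.
24 risers give 23 treads; going = 23 × 291 = 6693 mm.
Enclosure = 6693 + 1292 + 1554 = 9539 mm.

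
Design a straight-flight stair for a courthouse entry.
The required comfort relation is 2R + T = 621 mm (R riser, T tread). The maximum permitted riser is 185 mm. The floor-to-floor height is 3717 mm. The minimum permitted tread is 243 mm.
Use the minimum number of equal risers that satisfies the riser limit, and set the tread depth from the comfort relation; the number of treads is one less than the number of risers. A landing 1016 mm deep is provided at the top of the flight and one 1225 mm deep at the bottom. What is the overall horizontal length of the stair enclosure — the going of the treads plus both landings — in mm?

7581 mm

3717 / 185 = 20.092 → round up to 21 risers.
Each riser is 3717/21 = 177 mm (≤ 185 mm).
From 2R + T = 621: T = 621 − 354 = 267 mm.
21 risers give 20 treads; going = 20 × 267 = 5340 mm.
Add landings: 5340 + 1016 + 1225 = 7581 mm.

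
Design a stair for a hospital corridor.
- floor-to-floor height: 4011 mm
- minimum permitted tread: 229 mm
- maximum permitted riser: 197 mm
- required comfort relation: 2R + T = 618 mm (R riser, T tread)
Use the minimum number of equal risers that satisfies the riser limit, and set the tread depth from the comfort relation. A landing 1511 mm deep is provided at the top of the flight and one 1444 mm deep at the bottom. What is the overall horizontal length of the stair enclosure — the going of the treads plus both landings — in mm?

At most 197 each: 4011/197 = 20.36, giving 21 risers.
R = 4011 ÷ 21 = 191 mm.
T = 618 − 2·191 = 236 mm, which satisfies the 229 mm minimum.
Going = (21 − 1) × 236 = 4720 mm.
Enclosure = 4720 + 1511 + 1444 = 7675 mm.

7675 mm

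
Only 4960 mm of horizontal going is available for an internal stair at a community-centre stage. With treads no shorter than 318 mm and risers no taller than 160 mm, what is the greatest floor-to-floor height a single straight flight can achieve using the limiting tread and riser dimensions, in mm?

4960 / 318 = 15.60, so 15 treads fit.
Risers = treads + 1 = 16.
Maximum height = 16 × 160 = 2560 mm.

2560 mm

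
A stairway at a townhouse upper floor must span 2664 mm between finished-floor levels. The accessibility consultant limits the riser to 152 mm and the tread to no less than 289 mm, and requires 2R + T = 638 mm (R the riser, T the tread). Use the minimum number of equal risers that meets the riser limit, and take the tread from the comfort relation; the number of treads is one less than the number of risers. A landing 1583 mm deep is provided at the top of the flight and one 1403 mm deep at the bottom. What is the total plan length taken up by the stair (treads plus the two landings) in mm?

8800 mm

2664 / 152 = 17.526 → round up to 18 risers.
Riser R = 2664 / 18 = 148 mm, within the 152 mm limit.
T = 638 − 2·148 = 342 mm, which satisfies the 289 mm minimum.
Going = (18 − 1) × 342 = 5814 mm.
Add landings: 5814 + 1583 + 1403 = 8800 mm.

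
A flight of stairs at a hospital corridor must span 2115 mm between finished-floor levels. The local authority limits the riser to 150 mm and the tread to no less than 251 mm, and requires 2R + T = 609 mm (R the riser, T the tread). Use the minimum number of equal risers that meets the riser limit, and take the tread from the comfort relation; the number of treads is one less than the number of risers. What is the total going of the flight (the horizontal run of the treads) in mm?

4578 mm

⌈2115/150⌉ = 15 risers.
R = 2115 ÷ 15 = 141 mm.
T = 609 − 2·141 = 327 mm, which satisfies the 251 mm minimum.
15 risers give 14 treads; going = 14 × 327 = 4578 mm.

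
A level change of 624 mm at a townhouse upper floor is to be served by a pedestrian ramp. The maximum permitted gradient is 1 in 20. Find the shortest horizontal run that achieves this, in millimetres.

12480 mm

At 1:20 the run is 20 × 624 = 12480 mm.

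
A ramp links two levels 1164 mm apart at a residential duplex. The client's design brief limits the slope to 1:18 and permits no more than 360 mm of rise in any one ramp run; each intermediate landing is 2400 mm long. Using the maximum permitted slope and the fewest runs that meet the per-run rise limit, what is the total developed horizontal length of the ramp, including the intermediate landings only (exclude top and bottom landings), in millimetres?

28152 mm

At most 360 each: 1164/360 = 3.23, giving 4 ramp runs. That means 3 intermediate landings.
Ramp run (horizontal) at 1:18: 1164 × 18 = 20952 mm.
Intermediate landings: 3 × 2400 = 7200 mm.
Developed length = 20952 + 7200 = 28152 mm.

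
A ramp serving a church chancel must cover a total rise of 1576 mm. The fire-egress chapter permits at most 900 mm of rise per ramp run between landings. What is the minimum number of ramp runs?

1576 / 900 = 1.751 → round up to 2 ramp runs.

2 runs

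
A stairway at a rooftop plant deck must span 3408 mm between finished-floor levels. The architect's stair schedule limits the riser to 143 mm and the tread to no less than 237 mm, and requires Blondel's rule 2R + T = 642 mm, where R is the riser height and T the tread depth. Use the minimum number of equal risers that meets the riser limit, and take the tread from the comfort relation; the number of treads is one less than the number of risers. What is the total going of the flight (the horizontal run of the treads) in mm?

8234 mm

3408 / 143 = 23.832 → round up to 24 risers.
Each riser is 3408/24 = 142 mm (≤ 143 mm).
T = 642 − 2·142 = 358 mm, which satisfies the 237 mm minimum.
Going = (24 − 1) × 358 = 8234 mm.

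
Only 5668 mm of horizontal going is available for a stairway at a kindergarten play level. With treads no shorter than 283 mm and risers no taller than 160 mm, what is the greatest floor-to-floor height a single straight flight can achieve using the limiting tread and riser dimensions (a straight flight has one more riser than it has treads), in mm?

3360 mm

5668 / 283 = 20.03, so 20 treads fit.
Risers = treads + 1 = 21.
Maximum height = 21 × 160 = 3360 mm.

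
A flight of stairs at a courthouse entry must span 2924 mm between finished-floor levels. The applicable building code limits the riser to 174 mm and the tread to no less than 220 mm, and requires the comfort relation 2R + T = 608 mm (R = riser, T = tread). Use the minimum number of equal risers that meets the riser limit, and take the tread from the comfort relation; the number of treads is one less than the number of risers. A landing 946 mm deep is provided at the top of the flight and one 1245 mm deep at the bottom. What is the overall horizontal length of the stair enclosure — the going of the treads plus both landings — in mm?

6415 mm

2924 / 174 = 16.805 → round up to 17 risers.
R = 2924 ÷ 17 = 172 mm.
Tread T = 608 − 2 × 172 = 264 mm (≥ 220 mm).
Going = (17 − 1) × 264 = 4224 mm.
Enclosure = 4224 + 946 + 1245 = 6415 mm.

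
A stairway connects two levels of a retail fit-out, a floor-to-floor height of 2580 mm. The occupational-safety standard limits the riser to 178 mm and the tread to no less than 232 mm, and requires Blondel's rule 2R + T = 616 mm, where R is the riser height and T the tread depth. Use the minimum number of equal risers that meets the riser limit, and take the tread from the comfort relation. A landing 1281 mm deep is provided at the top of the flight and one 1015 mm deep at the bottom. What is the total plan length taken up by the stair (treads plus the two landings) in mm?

2580 / 178 = 14.494 → round up to 15 risers.
Each riser is 2580/15 = 172 mm (≤ 178 mm).
T = 616 − 2·172 = 272 mm, which satisfies the 232 mm minimum.
Treads = 15 − 1 = 14; going = 14 × 272 = 3808 mm.
Add landings: 3808 + 1281 + 1015 = 6104 mm.

6104 mm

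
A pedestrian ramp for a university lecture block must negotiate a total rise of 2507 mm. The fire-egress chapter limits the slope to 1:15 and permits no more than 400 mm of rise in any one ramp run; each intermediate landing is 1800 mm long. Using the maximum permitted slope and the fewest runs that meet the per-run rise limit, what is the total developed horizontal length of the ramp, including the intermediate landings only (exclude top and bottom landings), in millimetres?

2507 / 400 = 6.27, so 7 ramp runs are needed. That means 6 intermediate landings.
Ramp run (horizontal) at 1:15: 2507 × 15 = 37605 mm.
6 intermediate landings contribute 6 × 1800 = 10800 mm.
Developed length = 37605 + 10800 = 48405 mm.

48405 mm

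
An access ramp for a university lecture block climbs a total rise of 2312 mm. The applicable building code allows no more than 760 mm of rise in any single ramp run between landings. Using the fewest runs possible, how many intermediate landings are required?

3 intermediate landings

⌈2312/760⌉ = 4 ramp runs.
4 runs are separated by 3 intermediate landings.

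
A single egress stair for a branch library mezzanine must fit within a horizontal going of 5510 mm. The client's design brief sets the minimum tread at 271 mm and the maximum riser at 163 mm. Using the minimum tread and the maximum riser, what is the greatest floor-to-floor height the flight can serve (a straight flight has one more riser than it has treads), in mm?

3423 mm

5510 / 271 = 20.33, so 20 treads fit.
Risers = treads + 1 = 21.
Maximum height = 21 × 163 = 3423 mm.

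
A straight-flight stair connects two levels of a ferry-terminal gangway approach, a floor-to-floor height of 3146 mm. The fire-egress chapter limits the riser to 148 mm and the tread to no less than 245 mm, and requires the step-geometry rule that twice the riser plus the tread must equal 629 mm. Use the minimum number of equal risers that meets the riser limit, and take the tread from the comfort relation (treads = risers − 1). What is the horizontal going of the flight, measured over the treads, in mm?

7203 mm

At most 148 each: 3146/148 = 21.26, giving 22 risers.
Each riser is 3146/22 = 143 mm (≤ 148 mm).
From 2R + T = 629: T = 629 − 286 = 343 mm.
Treads = 22 − 1 = 21; going = 21 × 343 = 7203 mm.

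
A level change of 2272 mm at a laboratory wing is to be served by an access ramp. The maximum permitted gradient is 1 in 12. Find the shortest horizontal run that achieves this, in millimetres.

At 1:12 the run is 12 × 2272 = 27264 mm.

27264 mm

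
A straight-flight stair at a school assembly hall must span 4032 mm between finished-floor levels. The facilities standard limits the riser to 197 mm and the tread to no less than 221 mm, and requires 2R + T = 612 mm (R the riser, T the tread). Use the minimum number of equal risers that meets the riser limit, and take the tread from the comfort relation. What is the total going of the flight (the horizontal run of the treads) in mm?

4032 / 197 = 20.467 → round up to 21 risers.
Each riser is 4032/21 = 192 mm (≤ 197 mm).
Tread T = 612 − 2 × 192 = 228 mm (≥ 221 mm).
Treads = 21 − 1 = 20; going = 20 × 228 = 4560 mm.

4560 mm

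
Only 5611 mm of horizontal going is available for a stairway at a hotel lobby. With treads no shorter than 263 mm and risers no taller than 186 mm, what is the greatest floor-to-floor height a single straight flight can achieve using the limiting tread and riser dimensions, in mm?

4092 mm

Treads that fit: ⌊5611 / 263⌋ = 21.
Risers = treads + 1 = 22.
Maximum height = 22 × 186 = 4092 mm.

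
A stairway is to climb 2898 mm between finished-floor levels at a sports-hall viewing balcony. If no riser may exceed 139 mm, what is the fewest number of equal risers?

2898 / 139 = 20.85, so 21 risers are needed.

21 risers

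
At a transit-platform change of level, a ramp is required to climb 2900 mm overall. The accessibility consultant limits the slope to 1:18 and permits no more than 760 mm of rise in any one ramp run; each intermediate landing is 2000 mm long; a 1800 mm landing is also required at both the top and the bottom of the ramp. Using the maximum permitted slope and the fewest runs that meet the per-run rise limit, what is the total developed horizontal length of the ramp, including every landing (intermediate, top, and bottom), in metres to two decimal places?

2900 / 760 = 3.82, so 4 ramp runs are needed. That means 3 intermediate landings.
Horizontal run for 2900 mm of rise at 1:18 is 2900 × 18 = 52200 mm.
Intermediate landings: 3 × 2000 = 6000 mm.
Top and bottom landings: 2 × 1800 = 3600 mm.
Total = 52200 + 6000 + 3600 = 61800 mm.
= 61.80 m.

61.80 m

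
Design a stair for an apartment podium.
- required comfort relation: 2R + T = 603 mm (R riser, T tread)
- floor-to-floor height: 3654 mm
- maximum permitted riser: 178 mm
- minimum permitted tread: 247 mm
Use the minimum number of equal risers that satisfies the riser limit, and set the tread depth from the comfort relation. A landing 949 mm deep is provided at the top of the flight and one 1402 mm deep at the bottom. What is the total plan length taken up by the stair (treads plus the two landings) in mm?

⌈3654/178⌉ = 21 risers.
R = 3654 ÷ 21 = 174 mm.
From 2R + T = 603: T = 603 − 348 = 255 mm.
21 risers give 20 treads; going = 20 × 255 = 5100 mm.
Add landings: 5100 + 949 + 1402 = 7451 mm.

7451 mm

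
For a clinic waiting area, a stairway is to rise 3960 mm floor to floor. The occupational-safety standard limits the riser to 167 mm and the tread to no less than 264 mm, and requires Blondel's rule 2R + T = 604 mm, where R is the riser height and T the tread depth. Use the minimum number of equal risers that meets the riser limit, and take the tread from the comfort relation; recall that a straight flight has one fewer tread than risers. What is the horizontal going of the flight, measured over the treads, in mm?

3960 / 167 = 23.71, so 24 risers are needed.
R = 3960 ÷ 24 = 165 mm.
Tread T = 604 − 2 × 165 = 274 mm (≥ 264 mm).
24 risers give 23 treads; going = 23 × 274 = 6302 mm.

6302 mm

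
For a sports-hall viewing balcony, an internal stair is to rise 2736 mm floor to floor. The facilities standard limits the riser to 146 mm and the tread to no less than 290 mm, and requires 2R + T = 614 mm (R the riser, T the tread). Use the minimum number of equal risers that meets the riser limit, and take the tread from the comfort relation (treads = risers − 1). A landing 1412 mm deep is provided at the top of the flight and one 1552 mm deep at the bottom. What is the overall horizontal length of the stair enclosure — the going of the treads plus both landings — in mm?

At most 146 each: 2736/146 = 18.74, giving 19 risers.
R = 2736 ÷ 19 = 144 mm.
Tread T = 614 − 2 × 144 = 326 mm (≥ 290 mm).
19 risers give 18 treads; going = 18 × 326 = 5868 mm.
Enclosure = 5868 + 1412 + 1552 = 8832 mm.

8832 mm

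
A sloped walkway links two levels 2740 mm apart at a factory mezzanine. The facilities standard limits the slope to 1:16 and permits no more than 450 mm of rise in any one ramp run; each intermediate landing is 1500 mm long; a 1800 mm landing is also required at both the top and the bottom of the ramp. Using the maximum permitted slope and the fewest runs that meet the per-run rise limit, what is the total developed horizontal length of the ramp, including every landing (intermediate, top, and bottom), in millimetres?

56440 mm

⌈2740/450⌉ = 7 ramp runs. That means 6 intermediate landings.
Horizontal run for 2740 mm of rise at 1:16 is 2740 × 16 = 43840 mm.
6 intermediate landings contribute 6 × 1500 = 9000 mm.
Top and bottom landings: 2 × 1800 = 3600 mm.
Total = 43840 + 9000 + 3600 = 56440 mm.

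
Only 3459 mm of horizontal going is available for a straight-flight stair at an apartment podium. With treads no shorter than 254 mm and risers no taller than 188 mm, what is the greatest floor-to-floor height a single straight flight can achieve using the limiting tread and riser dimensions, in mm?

3459 / 254 = 13.62, so 13 treads fit.
Risers = treads + 1 = 14.
Maximum height = 14 × 188 = 2632 mm.

2632 mm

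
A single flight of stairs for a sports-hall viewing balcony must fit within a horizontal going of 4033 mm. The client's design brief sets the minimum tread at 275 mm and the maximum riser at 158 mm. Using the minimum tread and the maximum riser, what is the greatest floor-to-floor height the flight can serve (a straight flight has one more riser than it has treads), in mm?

2370 mm

Treads that fit: ⌊4033 / 275⌋ = 14.
Risers = treads + 1 = 15.
Maximum height = 15 × 158 = 2370 mm.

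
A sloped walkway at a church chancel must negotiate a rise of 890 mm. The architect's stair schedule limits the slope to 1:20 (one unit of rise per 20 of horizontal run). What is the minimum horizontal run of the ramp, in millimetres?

Run = rise × 20 = 890 × 20 = 17800 mm.

17800 mm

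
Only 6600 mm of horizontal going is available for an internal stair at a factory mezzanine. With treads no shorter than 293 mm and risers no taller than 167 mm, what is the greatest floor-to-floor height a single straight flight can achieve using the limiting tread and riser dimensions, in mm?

3841 mm

Treads that fit: ⌊6600 / 293⌋ = 22.
Risers = treads + 1 = 23.
Maximum height = 23 × 167 = 3841 mm.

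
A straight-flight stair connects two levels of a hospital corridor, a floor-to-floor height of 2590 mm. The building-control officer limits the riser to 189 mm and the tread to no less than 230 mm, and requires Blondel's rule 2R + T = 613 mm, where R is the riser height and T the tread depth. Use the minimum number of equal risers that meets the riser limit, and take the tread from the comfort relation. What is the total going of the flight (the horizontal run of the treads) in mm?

3159 mm

⌈2590/189⌉ = 14 risers.
Each riser is 2590/14 = 185 mm (≤ 189 mm).
T = 613 − 2·185 = 243 mm, which satisfies the 230 mm minimum.
Treads = 14 − 1 = 13; going = 13 × 243 = 3159 mm.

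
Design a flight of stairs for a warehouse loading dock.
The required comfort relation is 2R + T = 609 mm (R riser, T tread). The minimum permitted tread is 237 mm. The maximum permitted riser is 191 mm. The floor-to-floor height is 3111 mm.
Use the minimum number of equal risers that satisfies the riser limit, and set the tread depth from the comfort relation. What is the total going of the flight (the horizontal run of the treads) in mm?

⌈3111/191⌉ = 17 risers.
Riser R = 3111 / 17 = 183 mm, within the 191 mm limit.
From 2R + T = 609: T = 609 − 366 = 243 mm.
Going = (17 − 1) × 243 = 3888 mm.

3888 mm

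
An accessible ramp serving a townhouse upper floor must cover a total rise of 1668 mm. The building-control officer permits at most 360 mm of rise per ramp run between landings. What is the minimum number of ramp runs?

1668 / 360 = 4.63, so 5 ramp runs are needed.

5 runs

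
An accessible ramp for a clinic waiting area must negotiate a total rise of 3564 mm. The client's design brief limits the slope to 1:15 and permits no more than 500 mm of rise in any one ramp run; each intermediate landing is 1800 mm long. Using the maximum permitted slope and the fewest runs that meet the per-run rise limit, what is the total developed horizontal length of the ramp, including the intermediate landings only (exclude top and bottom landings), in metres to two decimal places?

3564 / 500 = 7.13, so 8 ramp runs are needed. That means 7 intermediate landings.
Ramp run (horizontal) at 1:15: 3564 × 15 = 53460 mm.
Intermediate landings: 7 × 1800 = 12600 mm.
Developed length = 53460 + 12600 = 66060 mm.
= 66.06 m.

66.06 m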